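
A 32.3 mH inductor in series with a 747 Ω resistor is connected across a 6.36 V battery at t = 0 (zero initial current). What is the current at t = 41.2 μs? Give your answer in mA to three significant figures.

I ≈ 5.23 mA

τ = L/R = 3.230×10^-2/747 = 4.324×10^-5 s; final current I_∞ = ε/R = 6.36/747 = 8.514×10^-3 A.
I(t) = I_∞(1 − e^(−t/τ)) with t/τ = 0.953.
I = (8.514×10^-3)(1 − e^(−0.953)) = 5.231×10^-3 A.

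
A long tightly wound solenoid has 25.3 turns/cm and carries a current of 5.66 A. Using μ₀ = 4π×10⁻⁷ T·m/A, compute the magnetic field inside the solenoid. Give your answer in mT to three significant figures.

Inside a long solenoid, B = μ₀nI.
B = (4π×10⁻⁷)(2.530×10^3 m⁻¹)(5.66 A) = 1.799×10^-2 T.

B ≈ 18.0 mT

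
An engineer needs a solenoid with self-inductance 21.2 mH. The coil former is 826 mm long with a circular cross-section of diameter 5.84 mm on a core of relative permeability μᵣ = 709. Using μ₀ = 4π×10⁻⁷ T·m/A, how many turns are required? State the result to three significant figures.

N ≈ 857 turns

A = π(d/2)² = π(2.920×10^-3 m)² = 2.679×10^-5 m².
From L = μ₀μᵣN²A/ℓ, N = √(Lℓ / (μ₀μᵣA)).
N = √[(2.120×10^-2)(0.826) / ((4π×10⁻⁷)(709)×2.679×10^-5)] = √(7.337×10^5) ≈ 856.6.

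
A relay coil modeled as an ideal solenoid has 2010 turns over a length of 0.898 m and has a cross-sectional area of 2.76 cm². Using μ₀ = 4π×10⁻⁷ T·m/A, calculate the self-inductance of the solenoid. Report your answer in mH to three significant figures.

L ≈ 1.56 mH

A = 2.76 cm² = 2.760×10^-4 m².
For a long solenoid, L = μ₀N²A/ℓ.
L = (4π×10⁻⁷)(2010)²(2.760×10^-4)/(0.898 m) = 1.560×10^-3 H.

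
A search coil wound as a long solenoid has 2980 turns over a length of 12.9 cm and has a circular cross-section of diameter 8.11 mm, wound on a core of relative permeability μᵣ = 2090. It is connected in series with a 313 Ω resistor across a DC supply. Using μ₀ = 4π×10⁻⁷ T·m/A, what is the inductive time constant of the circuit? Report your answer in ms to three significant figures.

A = π(d/2)² = π(4.055×10^-3 m)² = 5.166×10^-5 m².
L = μ₀μᵣN²A/ℓ = (4π×10⁻⁷)(2090)(2980)²(5.166×10^-5)/(0.129) = 9.34 H.
τ = L/R = (9.34)/(313) = 2.984×10^-2 s.

τ ≈ 29.8 ms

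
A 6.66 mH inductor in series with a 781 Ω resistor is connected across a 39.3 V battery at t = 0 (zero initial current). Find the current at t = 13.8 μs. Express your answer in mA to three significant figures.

τ = L/R = 6.660×10^-3/781 = 8.528×10^-6 s; final current I_∞ = ε/R = 39.3/781 = 5.032×10^-2 A.
I(t) = I_∞(1 − e^(−t/τ)) with t/τ = 1.618.
I = (5.032×10^-2)(1 − e^(−1.618)) = 4.034×10^-2 A.

I ≈ 40.3 mA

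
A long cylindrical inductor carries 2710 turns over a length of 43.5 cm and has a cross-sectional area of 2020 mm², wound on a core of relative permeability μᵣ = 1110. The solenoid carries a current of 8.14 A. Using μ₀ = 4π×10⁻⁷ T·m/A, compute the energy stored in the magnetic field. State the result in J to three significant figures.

U ≈ 1580 J

A = 2020 mm² = 2.020×10^-3 m².
L = μ₀μᵣN²A/ℓ = (4π×10⁻⁷)(1110)(2710)²(2.020×10^-3)/(0.435) = 47.57 H.
U = ½LI² = ½(47.57)(8.14)² = 1.576×10^3 J.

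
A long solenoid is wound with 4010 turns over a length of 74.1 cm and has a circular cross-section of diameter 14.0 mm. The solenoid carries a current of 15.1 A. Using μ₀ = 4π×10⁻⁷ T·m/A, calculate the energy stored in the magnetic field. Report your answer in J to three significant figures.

U ≈ 0.479 J

A = π(d/2)² = π(7.000×10^-3 m)² = 1.539×10^-4 m².
L = μ₀N²A/ℓ = (4π×10⁻⁷)(4010)²(1.539×10^-4)/(0.741) = 4.198×10^-3 H.
U = ½LI² = ½(4.198×10^-3)(15.1)² = 0.4786 J.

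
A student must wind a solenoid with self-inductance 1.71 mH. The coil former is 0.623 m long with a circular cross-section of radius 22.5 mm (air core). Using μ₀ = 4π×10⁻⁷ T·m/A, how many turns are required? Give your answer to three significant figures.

A = πr² = π(2.250×10^-2 m)² = 1.590×10^-3 m².
From L = μ₀N²A/ℓ, N = √(Lℓ / (μ₀A)).
N = √[(1.710×10^-3)(0.623) / ((4π×10⁻⁷)×1.590×10^-3)] = √(5.330×10^5) ≈ 730.1.

N ≈ 730 turns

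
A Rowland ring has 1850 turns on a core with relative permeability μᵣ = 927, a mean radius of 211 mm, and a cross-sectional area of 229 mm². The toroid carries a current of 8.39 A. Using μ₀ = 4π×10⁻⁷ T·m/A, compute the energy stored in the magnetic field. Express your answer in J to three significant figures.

U ≈ 24.2 J

L = μ₀μᵣN²A/(2πR) = (4π×10⁻⁷)(927)(1850)²(2.290×10^-4)/(2π×0.211) = 0.6887 H.
U = ½LI² = ½(0.6887)(8.39)² = 24.24 J.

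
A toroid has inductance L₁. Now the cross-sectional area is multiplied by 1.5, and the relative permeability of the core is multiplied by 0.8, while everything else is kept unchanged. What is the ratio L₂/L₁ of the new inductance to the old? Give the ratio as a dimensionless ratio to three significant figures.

L₂/L₁ = 1.20

For a toroid, L ∝ μᵣN²A/R.
L₂/L₁ = (1.5) × (0.8) = 1.20.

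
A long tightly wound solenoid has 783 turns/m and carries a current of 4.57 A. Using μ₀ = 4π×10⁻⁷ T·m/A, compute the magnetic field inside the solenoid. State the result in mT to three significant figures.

Inside a long solenoid, B = μ₀nI.
B = (4π×10⁻⁷)(783 m⁻¹)(4.57 A) = 4.497×10^-3 T.

B ≈ 4.50 mT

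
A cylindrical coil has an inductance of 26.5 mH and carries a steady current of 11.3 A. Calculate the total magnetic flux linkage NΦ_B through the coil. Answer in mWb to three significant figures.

NΦ_B ≈ 299 mWb

From L = NΦ_B/I, the flux linkage is NΦ_B = LI.
NΦ_B = (2.650×10^-2 H)(11.3 A) = 0.2994 Wb.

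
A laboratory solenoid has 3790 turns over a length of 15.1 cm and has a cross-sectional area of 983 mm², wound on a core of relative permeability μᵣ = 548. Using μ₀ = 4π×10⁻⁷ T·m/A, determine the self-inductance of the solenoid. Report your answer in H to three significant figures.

A = 983 mm² = 9.830×10^-4 m².
For a long solenoid, L = μ₀μᵣN²A/ℓ.
L = (4π×10⁻⁷)(548)(3790)²(9.830×10^-4)/(0.151 m) = 64.39 H.

L ≈ 64.4 H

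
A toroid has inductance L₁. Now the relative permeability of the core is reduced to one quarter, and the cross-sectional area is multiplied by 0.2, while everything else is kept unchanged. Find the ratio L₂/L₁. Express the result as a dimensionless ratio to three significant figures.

L₂/L₁ = 0.0500

For a toroid, L ∝ μᵣN²A/R.
L₂/L₁ = (0.25) × (0.2) = 0.0500.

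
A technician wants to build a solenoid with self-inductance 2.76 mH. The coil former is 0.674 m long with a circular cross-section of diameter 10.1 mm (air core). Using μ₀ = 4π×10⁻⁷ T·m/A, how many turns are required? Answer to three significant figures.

N ≈ 4300 turns

A = π(d/2)² = π(5.050×10^-3 m)² = 8.012×10^-5 m².
From L = μ₀N²A/ℓ, N = √(Lℓ / (μ₀A)).
N = √[(2.760×10^-3)(0.674) / ((4π×10⁻⁷)×8.012×10^-5)] = √(1.848×10^7) ≈ 4298.5.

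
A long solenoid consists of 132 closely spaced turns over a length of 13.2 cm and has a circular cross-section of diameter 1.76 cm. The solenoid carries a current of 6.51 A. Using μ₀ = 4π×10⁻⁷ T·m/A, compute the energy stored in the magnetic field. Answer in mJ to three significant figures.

A = π(d/2)² = π(8.800×10^-3 m)² = 2.433×10^-4 m².
L = μ₀N²A/ℓ = (4π×10⁻⁷)(132)²(2.433×10^-4)/(0.132) = 4.036×10^-5 H.
U = ½LI² = ½(4.036×10^-5)(6.51)² = 8.551×10^-4 J.

U ≈ 0.855 mJ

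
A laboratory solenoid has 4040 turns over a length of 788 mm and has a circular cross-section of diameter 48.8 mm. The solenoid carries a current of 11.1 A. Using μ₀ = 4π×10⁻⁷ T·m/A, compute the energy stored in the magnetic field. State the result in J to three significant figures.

U ≈ 3.00 J

A = π(d/2)² = π(2.440×10^-2 m)² = 1.870×10^-3 m².
L = μ₀N²A/ℓ = (4π×10⁻⁷)(4040)²(1.870×10^-3)/(0.788) = 4.868×10^-2 H.
U = ½LI² = ½(4.868×10^-2)(11.1)² = 2.999 J.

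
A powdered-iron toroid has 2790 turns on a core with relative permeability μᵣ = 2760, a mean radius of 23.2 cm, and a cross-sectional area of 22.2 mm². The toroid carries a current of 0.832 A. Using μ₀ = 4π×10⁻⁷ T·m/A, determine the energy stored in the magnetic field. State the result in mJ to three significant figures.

L = μ₀μᵣN²A/(2πR) = (4π×10⁻⁷)(2760)(2790)²(2.220×10^-5)/(2π×0.232) = 0.4112 H.
U = ½LI² = ½(0.4112)(0.832)² = 0.1423 J.

U ≈ 142 mJ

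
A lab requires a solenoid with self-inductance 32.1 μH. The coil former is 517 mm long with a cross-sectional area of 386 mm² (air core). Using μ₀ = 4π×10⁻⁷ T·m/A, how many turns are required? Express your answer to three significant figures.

A = 386 mm² = 3.860×10^-4 m².
From L = μ₀N²A/ℓ, N = √(Lℓ / (μ₀A)).
N = √[(3.210×10^-5)(0.517) / ((4π×10⁻⁷)×3.860×10^-4)] = √(3.421×10^4) ≈ 185.0.

N ≈ 185 turns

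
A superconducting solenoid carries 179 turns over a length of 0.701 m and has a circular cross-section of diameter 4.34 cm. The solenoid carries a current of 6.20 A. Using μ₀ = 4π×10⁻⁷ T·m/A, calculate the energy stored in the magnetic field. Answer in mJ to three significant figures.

U ≈ 1.63 mJ

A = π(d/2)² = π(2.170×10^-2 m)² = 1.479×10^-3 m².
L = μ₀N²A/ℓ = (4π×10⁻⁷)(179)²(1.479×10^-3)/(0.701) = 8.497×10^-5 H.
U = ½LI² = ½(8.497×10^-5)(6.20)² = 1.633×10^-3 J.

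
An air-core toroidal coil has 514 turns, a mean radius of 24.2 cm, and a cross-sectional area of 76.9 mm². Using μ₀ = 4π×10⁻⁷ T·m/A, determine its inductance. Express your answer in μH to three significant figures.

For a thin toroid, L = μ₀N²A/(2πR).
L = (4π×10⁻⁷)(514)²(7.690×10^-5) / (2π×0.242 m) = 1.679×10^-5 H.

L ≈ 16.8 μH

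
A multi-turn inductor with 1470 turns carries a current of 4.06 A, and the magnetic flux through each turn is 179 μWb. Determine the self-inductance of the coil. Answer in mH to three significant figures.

L ≈ 64.8 mH

Self-inductance is defined by L = NΦ_B/I (flux linkage over current).
L = (1470)(1.790×10^-4 Wb)/(4.06 A) = 6.481×10^-2 H.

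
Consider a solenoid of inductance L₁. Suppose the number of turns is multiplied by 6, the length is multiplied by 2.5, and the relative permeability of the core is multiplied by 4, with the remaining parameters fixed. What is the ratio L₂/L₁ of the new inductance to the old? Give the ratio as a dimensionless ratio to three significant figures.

L₂/L₁ = 57.6

For a solenoid, L ∝ μᵣN²A/ℓ.
L₂/L₁ = (6)^2 × (2.5)^-1 × (4) = 57.6.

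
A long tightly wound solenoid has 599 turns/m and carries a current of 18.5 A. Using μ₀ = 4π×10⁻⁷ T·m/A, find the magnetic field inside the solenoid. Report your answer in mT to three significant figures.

B ≈ 13.9 mT

Inside a long solenoid, B = μ₀nI.
B = (4π×10⁻⁷)(599 m⁻¹)(18.5 A) = 1.393×10^-2 T.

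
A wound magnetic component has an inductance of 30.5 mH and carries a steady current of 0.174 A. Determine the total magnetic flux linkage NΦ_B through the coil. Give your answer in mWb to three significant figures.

NΦ_B ≈ 5.31 mWb

From L = NΦ_B/I, the flux linkage is NΦ_B = LI.
NΦ_B = (3.050×10^-2 H)(0.174 A) = 5.307×10^-3 Wb.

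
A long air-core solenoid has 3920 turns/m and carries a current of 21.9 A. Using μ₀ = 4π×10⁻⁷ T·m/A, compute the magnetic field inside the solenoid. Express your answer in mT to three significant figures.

B ≈ 108 mT

Inside a long solenoid, B = μ₀nI.
B = (4π×10⁻⁷)(3.920×10^3 m⁻¹)(21.9 A) = 0.1079 T.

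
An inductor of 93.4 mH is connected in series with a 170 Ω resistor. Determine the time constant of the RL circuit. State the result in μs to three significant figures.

τ = L/R = (9.340×10^-2 H)/(170 Ω) = 5.494×10^-4 s.

τ ≈ 549 μs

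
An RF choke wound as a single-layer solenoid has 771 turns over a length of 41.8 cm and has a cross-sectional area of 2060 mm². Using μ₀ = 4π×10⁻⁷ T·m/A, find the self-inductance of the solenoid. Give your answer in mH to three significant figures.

A = 2060 mm² = 2.060×10^-3 m².
For a long solenoid, L = μ₀N²A/ℓ.
L = (4π×10⁻⁷)(771)²(2.060×10^-3)/(0.418 m) = 3.681×10^-3 H.

L ≈ 3.68 mH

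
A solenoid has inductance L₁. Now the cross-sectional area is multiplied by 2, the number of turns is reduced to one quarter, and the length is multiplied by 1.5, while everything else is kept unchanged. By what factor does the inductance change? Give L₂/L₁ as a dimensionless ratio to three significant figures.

For a solenoid, L ∝ μᵣN²A/ℓ.
L₂/L₁ = (2) × (0.25)^2 × (1.5)^-1 = 0.0833.

L₂/L₁ = 0.0833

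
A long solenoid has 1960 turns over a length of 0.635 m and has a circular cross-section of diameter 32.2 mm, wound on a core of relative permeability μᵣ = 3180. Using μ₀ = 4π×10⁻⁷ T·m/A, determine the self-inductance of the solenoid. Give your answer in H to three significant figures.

L ≈ 19.7 H

A = π(d/2)² = π(1.610×10^-2 m)² = 8.143×10^-4 m².
For a long solenoid, L = μ₀μᵣN²A/ℓ.
L = (4π×10⁻⁷)(3180)(1960)²(8.143×10^-4)/(0.635 m) = 19.69 H.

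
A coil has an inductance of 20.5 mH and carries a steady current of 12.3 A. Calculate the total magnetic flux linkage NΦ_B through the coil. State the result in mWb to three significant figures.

From L = NΦ_B/I, the flux linkage is NΦ_B = LI.
NΦ_B = (2.050×10^-2 H)(12.3 A) = 0.2522 Wb.

NΦ_B ≈ 252 mWb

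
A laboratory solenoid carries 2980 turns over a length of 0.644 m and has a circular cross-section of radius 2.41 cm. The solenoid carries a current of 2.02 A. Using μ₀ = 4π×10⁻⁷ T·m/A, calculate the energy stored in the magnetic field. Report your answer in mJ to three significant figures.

U ≈ 64.5 mJ

A = πr² = π(2.410×10^-2 m)² = 1.8247×10^-3 m².
L = μ₀N²A/ℓ = (4π×10⁻⁷)(2980)²(1.8247×10^-3)/(0.644) = 3.162×10^-2 H.
U = ½LI² = ½(3.162×10^-2)(2.02)² = 6.451×10^-2 J.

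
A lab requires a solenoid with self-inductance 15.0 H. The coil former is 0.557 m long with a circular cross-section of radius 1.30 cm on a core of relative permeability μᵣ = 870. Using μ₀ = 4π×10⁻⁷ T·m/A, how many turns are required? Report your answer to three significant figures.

N ≈ 3790 turns

A = πr² = π(1.300×10^-2 m)² = 5.309×10^-4 m².
From L = μ₀μᵣN²A/ℓ, N = √(Lℓ / (μ₀μᵣA)).
N = √[(15)(0.557) / ((4π×10⁻⁷)(870)×5.309×10^-4)] = √(1.439×10^7) ≈ 3793.9.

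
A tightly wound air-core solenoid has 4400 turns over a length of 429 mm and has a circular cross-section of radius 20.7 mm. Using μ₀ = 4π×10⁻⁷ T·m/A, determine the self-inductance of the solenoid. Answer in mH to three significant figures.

A = πr² = π(2.070×10^-2 m)² = 1.346×10^-3 m².
For a long solenoid, L = μ₀N²A/ℓ.
L = (4π×10⁻⁷)(4400)²(1.346×10^-3)/(0.429 m) = 7.634×10^-2 H.

L ≈ 76.3 mH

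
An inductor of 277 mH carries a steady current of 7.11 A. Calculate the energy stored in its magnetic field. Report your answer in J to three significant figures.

Stored magnetic energy: U = ½LI².
U = ½(0.277 H)(7.11 A)² = 7.001 J.

U ≈ 7.00 J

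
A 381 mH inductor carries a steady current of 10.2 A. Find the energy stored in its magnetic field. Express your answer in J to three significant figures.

U ≈ 19.8 J

Stored magnetic energy: U = ½LI².
U = ½(0.381 H)(10.2 A)² = 19.82 J.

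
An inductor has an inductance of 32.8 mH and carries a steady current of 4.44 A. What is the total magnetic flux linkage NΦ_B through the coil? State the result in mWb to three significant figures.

NΦ_B ≈ 146 mWb

From L = NΦ_B/I, the flux linkage is NΦ_B = LI.
NΦ_B = (3.280×10^-2 H)(4.44 A) = 0.1456 Wb.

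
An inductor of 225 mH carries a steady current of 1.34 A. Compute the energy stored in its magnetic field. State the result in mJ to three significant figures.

U ≈ 202 mJ

Stored magnetic energy: U = ½LI².
U = ½(0.225 H)(1.34 A)² = 0.202 J.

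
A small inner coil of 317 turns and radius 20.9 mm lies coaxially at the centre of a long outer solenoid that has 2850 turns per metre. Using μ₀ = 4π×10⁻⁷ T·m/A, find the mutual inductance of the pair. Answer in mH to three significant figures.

The outer solenoid produces a uniform field B₁ = μ₀n₁I₁ across the inner coil,
so the flux linkage is N₂Φ = N₂B₁A₂ = μ₀n₁N₂A₂·I₁, giving M = μ₀n₁N₂A₂.
A₂ = πr² = π(2.090×10^-2 m)² = 1.372×10^-3 m².
M = (4π×10⁻⁷)(2850)(317)(1.372×10^-3) = 1.558×10^-3 H.

M ≈ 1.56 mH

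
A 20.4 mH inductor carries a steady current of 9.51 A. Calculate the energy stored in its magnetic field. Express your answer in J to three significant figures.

U ≈ 0.922 J

Stored magnetic energy: U = ½LI².
U = ½(2.040×10^-2 H)(9.51 A)² = 0.92249 J.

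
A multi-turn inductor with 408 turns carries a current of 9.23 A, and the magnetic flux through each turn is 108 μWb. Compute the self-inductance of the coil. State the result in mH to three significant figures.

L ≈ 4.77 mH

Self-inductance is defined by L = NΦ_B/I (flux linkage over current).
L = (408)(1.080×10^-4 Wb)/(9.23 A) = 4.774×10^-3 H.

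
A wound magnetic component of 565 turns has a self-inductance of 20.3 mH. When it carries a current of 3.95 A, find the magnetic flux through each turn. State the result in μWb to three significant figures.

From L = NΦ_B/I, the flux per turn is Φ_B = LI/N.
Φ_B = (2.030×10^-2 H)(3.95 A)/565 = 1.419×10^-4 Wb.

Φ_B ≈ 142 μWb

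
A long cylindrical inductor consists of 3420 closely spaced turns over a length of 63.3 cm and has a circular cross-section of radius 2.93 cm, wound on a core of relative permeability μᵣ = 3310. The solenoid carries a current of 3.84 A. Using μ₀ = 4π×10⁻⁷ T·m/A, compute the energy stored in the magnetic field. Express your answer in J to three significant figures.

U ≈ 1530 J

A = πr² = π(2.930×10^-2 m)² = 2.697×10^-3 m².
L = μ₀μᵣN²A/ℓ = (4π×10⁻⁷)(3310)(3420)²(2.697×10^-3)/(0.633) = 207.3 H.
U = ½LI² = ½(207.3)(3.84)² = 1.528×10^3 J.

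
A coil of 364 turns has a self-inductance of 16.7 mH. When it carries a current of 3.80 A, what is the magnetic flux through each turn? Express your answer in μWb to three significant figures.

Φ_B ≈ 174 μWb

From L = NΦ_B/I, the flux per turn is Φ_B = LI/N.
Φ_B = (1.670×10^-2 H)(3.80 A)/364 = 1.743×10^-4 Wb.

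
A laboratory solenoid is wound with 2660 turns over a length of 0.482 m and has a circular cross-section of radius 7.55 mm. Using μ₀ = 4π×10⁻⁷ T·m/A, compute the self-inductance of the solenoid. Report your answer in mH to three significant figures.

L ≈ 3.30 mH

A = πr² = π(7.550×10^-3 m)² = 1.791×10^-4 m².
For a long solenoid, L = μ₀N²A/ℓ.
L = (4π×10⁻⁷)(2660)²(1.791×10^-4)/(0.482 m) = 3.303×10^-3 H.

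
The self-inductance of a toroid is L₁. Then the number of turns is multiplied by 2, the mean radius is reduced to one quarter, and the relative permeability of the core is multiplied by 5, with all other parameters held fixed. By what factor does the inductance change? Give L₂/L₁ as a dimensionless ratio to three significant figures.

For a toroid, L ∝ μᵣN²A/R.
L₂/L₁ = (2)^2 × (0.25)^-1 × (5) = 80.0.

L₂/L₁ = 80.0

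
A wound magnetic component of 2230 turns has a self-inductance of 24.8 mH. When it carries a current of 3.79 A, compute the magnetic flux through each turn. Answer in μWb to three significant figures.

From L = NΦ_B/I, the flux per turn is Φ_B = LI/N.
Φ_B = (2.480×10^-2 H)(3.79 A)/2230 = 4.2149×10^-5 Wb.

Φ_B ≈ 42.1 μWb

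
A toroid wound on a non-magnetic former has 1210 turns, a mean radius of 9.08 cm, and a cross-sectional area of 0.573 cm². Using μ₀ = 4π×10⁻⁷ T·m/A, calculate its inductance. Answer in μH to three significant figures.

For a thin toroid, L = μ₀N²A/(2πR).
L = (4π×10⁻⁷)(1210)²(5.730×10^-5) / (2π×9.080×10^-2 m) = 1.848×10^-4 H.

L ≈ 185 μH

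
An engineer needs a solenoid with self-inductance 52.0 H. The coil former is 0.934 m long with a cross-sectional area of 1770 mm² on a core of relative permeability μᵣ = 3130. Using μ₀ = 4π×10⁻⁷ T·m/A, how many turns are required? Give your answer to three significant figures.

N ≈ 2640 turns

A = 1770 mm² = 1.770×10^-3 m².
From L = μ₀μᵣN²A/ℓ, N = √(Lℓ / (μ₀μᵣA)).
N = √[(52)(0.934) / ((4π×10⁻⁷)(3130)×1.770×10^-3)] = √(6.976×10^6) ≈ 2641.3.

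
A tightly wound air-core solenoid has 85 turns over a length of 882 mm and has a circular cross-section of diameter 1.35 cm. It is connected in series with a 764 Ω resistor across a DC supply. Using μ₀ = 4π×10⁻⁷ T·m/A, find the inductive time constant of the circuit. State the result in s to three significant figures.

τ ≈ 1.93e-09 s

A = π(d/2)² = π(6.750×10^-3 m)² = 1.431×10^-4 m².
L = μ₀N²A/ℓ = (4π×10⁻⁷)(85)²(1.431×10^-4)/(0.882) = 1.473×10^-6 H.
τ = L/R = (1.473×10^-6)/(764) = 1.929×10^-9 s.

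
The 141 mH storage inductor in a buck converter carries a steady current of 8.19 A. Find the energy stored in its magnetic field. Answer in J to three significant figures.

Stored magnetic energy: U = ½LI².
U = ½(0.141 H)(8.19 A)² = 4.729 J.

U ≈ 4.73 J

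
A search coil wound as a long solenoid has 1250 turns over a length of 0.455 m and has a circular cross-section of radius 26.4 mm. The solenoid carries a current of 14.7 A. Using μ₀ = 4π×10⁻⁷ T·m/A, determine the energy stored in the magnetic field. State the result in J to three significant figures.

U ≈ 1.02 J

A = πr² = π(2.640×10^-2 m)² = 2.190×10^-3 m².
L = μ₀N²A/ℓ = (4π×10⁻⁷)(1250)²(2.190×10^-3)/(0.455) = 9.449×10^-3 H.
U = ½LI² = ½(9.449×10^-3)(14.7)² = 1.021 J.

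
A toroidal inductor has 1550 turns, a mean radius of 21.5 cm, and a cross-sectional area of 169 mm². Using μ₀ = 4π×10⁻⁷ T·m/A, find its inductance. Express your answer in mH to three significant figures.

L ≈ 0.378 mH

For a thin toroid, L = μ₀N²A/(2πR).
L = (4π×10⁻⁷)(1550)²(1.690×10^-4) / (2π×0.215 m) = 3.777×10^-4 H.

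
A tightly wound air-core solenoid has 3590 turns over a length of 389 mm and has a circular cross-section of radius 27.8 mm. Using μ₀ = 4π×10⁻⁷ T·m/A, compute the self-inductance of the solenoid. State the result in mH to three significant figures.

L ≈ 101 mH

A = πr² = π(2.780×10^-2 m)² = 2.428×10^-3 m².
For a long solenoid, L = μ₀N²A/ℓ.
L = (4π×10⁻⁷)(3590)²(2.428×10^-3)/(0.389 m) = 0.1011 H.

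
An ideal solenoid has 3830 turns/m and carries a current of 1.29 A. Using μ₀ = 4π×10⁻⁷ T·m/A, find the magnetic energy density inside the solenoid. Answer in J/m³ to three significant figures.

u ≈ 15.3 J/m³

B = μ₀nI = (4π×10⁻⁷)(3.830×10^3)(1.29) = 6.209×10^-3 T.
u = B²/(2μ₀) = (6.209×10^-3)²/(2×4π×10⁻⁷) = 15.34 J/m³.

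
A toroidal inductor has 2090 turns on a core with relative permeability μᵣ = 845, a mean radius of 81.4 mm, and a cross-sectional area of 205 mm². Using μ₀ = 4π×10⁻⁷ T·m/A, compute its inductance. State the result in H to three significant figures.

For a thin toroid, L = μ₀μᵣN²A/(2πR).
L = (4π×10⁻⁷)(845)(2090)²(2.050×10^-4) / (2π×8.140×10^-2 m) = 1.859 H.

L ≈ 1.86 H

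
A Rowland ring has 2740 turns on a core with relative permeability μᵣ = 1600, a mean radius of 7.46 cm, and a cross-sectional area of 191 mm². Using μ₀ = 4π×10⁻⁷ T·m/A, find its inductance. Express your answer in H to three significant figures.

L ≈ 6.15 H

For a thin toroid, L = μ₀μᵣN²A/(2πR).
L = (4π×10⁻⁷)(1600)(2740)²(1.910×10^-4) / (2π×7.460×10^-2 m) = 6.151 H.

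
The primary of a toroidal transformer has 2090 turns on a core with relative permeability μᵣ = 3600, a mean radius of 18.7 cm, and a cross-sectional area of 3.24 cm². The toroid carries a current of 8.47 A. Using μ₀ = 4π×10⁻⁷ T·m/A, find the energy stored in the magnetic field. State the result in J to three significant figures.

L = μ₀μᵣN²A/(2πR) = (4π×10⁻⁷)(3600)(2090)²(3.240×10^-4)/(2π×0.187) = 5.449 H.
U = ½LI² = ½(5.449)(8.47)² = 195.46 J.

U ≈ 195 J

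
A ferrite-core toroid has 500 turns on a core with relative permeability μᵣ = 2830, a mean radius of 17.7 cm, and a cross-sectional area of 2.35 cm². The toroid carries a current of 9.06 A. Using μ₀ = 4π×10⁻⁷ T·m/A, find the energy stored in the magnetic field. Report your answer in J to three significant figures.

U ≈ 7.71 J

L = μ₀μᵣN²A/(2πR) = (4π×10⁻⁷)(2830)(500)²(2.350×10^-4)/(2π×0.177) = 0.1879 H.
U = ½LI² = ½(0.1879)(9.06)² = 7.71 J.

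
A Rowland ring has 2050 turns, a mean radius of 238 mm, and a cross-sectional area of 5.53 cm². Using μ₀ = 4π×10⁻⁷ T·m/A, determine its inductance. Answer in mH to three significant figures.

For a thin toroid, L = μ₀N²A/(2πR).
L = (4π×10⁻⁷)(2050)²(5.530×10^-4) / (2π×0.238 m) = 1.953×10^-3 H.

L ≈ 1.95 mH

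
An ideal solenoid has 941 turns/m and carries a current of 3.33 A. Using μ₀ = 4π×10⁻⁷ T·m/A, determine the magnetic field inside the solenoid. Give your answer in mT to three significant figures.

B ≈ 3.94 mT

Inside a long solenoid, B = μ₀nI.
B = (4π×10⁻⁷)(941 m⁻¹)(3.33 A) = 3.938×10^-3 T.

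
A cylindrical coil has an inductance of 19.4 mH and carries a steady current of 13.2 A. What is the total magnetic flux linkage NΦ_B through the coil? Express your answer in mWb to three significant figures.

From L = NΦ_B/I, the flux linkage is NΦ_B = LI.
NΦ_B = (1.940×10^-2 H)(13.2 A) = 0.2561 Wb.

NΦ_B ≈ 256 mWb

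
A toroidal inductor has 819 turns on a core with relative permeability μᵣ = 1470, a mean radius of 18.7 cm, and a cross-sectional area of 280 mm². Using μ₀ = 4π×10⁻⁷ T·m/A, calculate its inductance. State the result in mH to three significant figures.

L ≈ 295 mH

For a thin toroid, L = μ₀μᵣN²A/(2πR).
L = (4π×10⁻⁷)(1470)(819)²(2.800×10^-4) / (2π×0.187 m) = 0.2953 H.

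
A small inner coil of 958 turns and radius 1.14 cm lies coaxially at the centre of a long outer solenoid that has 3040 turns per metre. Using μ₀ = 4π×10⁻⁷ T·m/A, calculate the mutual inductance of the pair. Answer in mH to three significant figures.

The outer solenoid produces a uniform field B₁ = μ₀n₁I₁ across the inner coil,
so the flux linkage is N₂Φ = N₂B₁A₂ = μ₀n₁N₂A₂·I₁, giving M = μ₀n₁N₂A₂.
A₂ = πr² = π(1.140×10^-2 m)² = 4.083×10^-4 m².
M = (4π×10⁻⁷)(3040)(958)(4.083×10^-4) = 1.494×10^-3 H.

M ≈ 1.49 mH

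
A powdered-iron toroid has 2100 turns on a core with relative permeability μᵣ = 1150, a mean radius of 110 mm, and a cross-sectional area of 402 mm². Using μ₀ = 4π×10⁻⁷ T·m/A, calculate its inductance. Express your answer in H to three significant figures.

L ≈ 3.71 H

For a thin toroid, L = μ₀μᵣN²A/(2πR).
L = (4π×10⁻⁷)(1150)(2100)²(4.020×10^-4) / (2π×0.11 m) = 3.707 H.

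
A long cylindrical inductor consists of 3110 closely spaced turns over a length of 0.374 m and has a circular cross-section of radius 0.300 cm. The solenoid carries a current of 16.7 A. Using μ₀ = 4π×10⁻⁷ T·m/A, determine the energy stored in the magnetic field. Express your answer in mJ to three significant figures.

U ≈ 128 mJ

A = πr² = π(3.000×10^-3 m)² = 2.827×10^-5 m².
L = μ₀N²A/ℓ = (4π×10⁻⁷)(3110)²(2.827×10^-5)/(0.374) = 9.189×10^-4 H.
U = ½LI² = ½(9.189×10^-4)(16.7)² = 0.1281 J.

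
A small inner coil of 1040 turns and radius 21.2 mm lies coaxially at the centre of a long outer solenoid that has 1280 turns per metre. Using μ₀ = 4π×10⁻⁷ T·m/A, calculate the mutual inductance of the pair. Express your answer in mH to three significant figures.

The outer solenoid produces a uniform field B₁ = μ₀n₁I₁ across the inner coil,
so the flux linkage is N₂Φ = N₂B₁A₂ = μ₀n₁N₂A₂·I₁, giving M = μ₀n₁N₂A₂.
A₂ = πr² = π(2.120×10^-2 m)² = 1.412×10^-3 m².
M = (4π×10⁻⁷)(1280)(1040)(1.412×10^-3) = 2.362×10^-3 H.

M ≈ 2.36 mH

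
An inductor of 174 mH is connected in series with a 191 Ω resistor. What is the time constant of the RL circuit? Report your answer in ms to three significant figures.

τ ≈ 0.911 ms

τ = L/R = (0.174 H)/(191 Ω) = 9.110×10^-4 s.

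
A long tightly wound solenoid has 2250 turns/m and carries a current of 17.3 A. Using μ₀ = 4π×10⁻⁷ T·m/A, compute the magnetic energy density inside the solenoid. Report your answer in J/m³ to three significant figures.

B = μ₀nI = (4π×10⁻⁷)(2.250×10^3)(17.3) = 4.891×10^-2 T.
u = B²/(2μ₀) = (4.891×10^-2)²/(2×4π×10⁻⁷) = 952 J/m³.

u ≈ 952 J/m³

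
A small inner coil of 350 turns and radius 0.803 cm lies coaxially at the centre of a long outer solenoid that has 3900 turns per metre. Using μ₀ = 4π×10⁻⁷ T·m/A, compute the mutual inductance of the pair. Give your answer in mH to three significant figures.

M ≈ 0.347 mH

The outer solenoid produces a uniform field B₁ = μ₀n₁I₁ across the inner coil,
so the flux linkage is N₂Φ = N₂B₁A₂ = μ₀n₁N₂A₂·I₁, giving M = μ₀n₁N₂A₂.
A₂ = πr² = π(8.030×10^-3 m)² = 2.026×10^-4 m².
M = (4π×10⁻⁷)(3900)(350)(2.026×10^-4) = 3.4747×10^-4 H.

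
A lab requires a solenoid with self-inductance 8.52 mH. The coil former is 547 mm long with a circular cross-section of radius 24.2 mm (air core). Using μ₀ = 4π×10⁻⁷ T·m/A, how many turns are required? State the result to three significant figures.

N ≈ 1420 turns

A = πr² = π(2.420×10^-2 m)² = 1.840×10^-3 m².
From L = μ₀N²A/ℓ, N = √(Lℓ / (μ₀A)).
N = √[(8.520×10^-3)(0.547) / ((4π×10⁻⁷)×1.840×10^-3)] = √(2.016×10^6) ≈ 1419.8.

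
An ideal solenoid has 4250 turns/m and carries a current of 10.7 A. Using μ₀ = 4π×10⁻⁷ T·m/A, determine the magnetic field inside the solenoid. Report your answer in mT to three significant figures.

B ≈ 57.1 mT

Inside a long solenoid, B = μ₀nI.
B = (4π×10⁻⁷)(4.250×10^3 m⁻¹)(10.7 A) = 5.7146×10^-2 T.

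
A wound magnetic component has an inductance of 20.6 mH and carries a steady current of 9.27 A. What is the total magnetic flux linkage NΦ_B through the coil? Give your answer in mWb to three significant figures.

NΦ_B ≈ 191 mWb

From L = NΦ_B/I, the flux linkage is NΦ_B = LI.
NΦ_B = (2.060×10^-2 H)(9.27 A) = 0.191 Wb.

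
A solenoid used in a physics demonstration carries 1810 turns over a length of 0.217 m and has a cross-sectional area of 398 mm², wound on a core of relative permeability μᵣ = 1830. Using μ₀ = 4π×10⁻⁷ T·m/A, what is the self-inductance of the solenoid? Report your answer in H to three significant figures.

L ≈ 13.8 H

A = 398 mm² = 3.980×10^-4 m².
For a long solenoid, L = μ₀μᵣN²A/ℓ.
L = (4π×10⁻⁷)(1830)(1810)²(3.980×10^-4)/(0.217 m) = 13.82 H.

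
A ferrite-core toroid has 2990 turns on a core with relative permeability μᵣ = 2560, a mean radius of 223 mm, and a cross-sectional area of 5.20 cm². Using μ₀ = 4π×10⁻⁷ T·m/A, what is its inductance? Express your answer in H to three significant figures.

For a thin toroid, L = μ₀μᵣN²A/(2πR).
L = (4π×10⁻⁷)(2560)(2990)²(5.200×10^-4) / (2π×0.223 m) = 10.67 H.

L ≈ 10.7 H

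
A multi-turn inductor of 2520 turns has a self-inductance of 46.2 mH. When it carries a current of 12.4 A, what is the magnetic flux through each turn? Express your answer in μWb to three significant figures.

From L = NΦ_B/I, the flux per turn is Φ_B = LI/N.
Φ_B = (4.620×10^-2 H)(12.4 A)/2520 = 2.273×10^-4 Wb.

Φ_B ≈ 227 μWb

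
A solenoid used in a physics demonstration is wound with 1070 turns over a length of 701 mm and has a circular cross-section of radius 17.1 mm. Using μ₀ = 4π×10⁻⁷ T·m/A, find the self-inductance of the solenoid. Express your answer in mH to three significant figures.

L ≈ 1.89 mH

A = πr² = π(1.710×10^-2 m)² = 9.186×10^-4 m².
For a long solenoid, L = μ₀N²A/ℓ.
L = (4π×10⁻⁷)(1070)²(9.186×10^-4)/(0.701 m) = 1.885×10^-3 H.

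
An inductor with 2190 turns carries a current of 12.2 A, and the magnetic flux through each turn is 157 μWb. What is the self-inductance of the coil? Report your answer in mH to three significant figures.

L ≈ 28.2 mH

Self-inductance is defined by L = NΦ_B/I (flux linkage over current).
L = (2190)(1.570×10^-4 Wb)/(12.2 A) = 2.818×10^-2 H.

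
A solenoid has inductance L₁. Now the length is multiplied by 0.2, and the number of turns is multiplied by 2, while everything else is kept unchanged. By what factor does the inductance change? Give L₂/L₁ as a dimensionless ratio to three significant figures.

L₂/L₁ = 20.0

For a solenoid, L ∝ μᵣN²A/ℓ.
L₂/L₁ = (0.2)^-1 × (2)^2 = 20.0.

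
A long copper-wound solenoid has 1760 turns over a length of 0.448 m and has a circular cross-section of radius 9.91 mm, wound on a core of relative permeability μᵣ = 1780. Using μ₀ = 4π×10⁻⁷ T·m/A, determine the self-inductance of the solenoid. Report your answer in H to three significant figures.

L ≈ 4.77 H

A = πr² = π(9.910×10^-3 m)² = 3.085×10^-4 m².
For a long solenoid, L = μ₀μᵣN²A/ℓ.
L = (4π×10⁻⁷)(1780)(1760)²(3.085×10^-4)/(0.448 m) = 4.772 H.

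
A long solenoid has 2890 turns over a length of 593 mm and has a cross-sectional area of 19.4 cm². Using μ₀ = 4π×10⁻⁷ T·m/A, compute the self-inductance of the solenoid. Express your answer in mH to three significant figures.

A = 19.4 cm² = 1.940×10^-3 m².
For a long solenoid, L = μ₀N²A/ℓ.
L = (4π×10⁻⁷)(2890)²(1.940×10^-3)/(0.593 m) = 3.434×10^-2 H.

L ≈ 34.3 mH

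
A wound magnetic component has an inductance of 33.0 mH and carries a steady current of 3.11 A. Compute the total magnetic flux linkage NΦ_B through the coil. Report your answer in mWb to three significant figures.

From L = NΦ_B/I, the flux linkage is NΦ_B = LI.
NΦ_B = (3.300×10^-2 H)(3.11 A) = 0.1026 Wb.

NΦ_B ≈ 103 mWb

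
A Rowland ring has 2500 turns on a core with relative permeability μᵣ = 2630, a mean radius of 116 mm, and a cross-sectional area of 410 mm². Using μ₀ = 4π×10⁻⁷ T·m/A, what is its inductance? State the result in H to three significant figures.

For a thin toroid, L = μ₀μᵣN²A/(2πR).
L = (4π×10⁻⁷)(2630)(2500)²(4.100×10^-4) / (2π×0.116 m) = 11.62 H.

L ≈ 11.6 H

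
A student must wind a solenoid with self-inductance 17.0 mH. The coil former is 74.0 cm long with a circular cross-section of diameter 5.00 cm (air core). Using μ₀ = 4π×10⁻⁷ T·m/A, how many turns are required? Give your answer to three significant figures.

A = π(d/2)² = π(2.500×10^-2 m)² = 1.963×10^-3 m².
From L = μ₀N²A/ℓ, N = √(Lℓ / (μ₀A)).
N = √[(1.700×10^-2)(0.74) / ((4π×10⁻⁷)×1.963×10^-3)] = √(5.098×10^6) ≈ 2258.0.

N ≈ 2260 turns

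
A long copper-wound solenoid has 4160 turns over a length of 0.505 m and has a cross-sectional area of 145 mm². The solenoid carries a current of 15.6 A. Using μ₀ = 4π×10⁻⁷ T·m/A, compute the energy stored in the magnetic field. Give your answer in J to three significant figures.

U ≈ 0.760 J

A = 145 mm² = 1.450×10^-4 m².
L = μ₀N²A/ℓ = (4π×10⁻⁷)(4160)²(1.450×10^-4)/(0.505) = 6.244×10^-3 H.
U = ½LI² = ½(6.244×10^-3)(15.6)² = 0.7598 J.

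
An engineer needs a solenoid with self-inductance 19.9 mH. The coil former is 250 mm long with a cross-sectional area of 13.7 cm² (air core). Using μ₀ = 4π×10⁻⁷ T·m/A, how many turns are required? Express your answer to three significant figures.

N ≈ 1700 turns

A = 13.7 cm² = 1.370×10^-3 m².
From L = μ₀N²A/ℓ, N = √(Lℓ / (μ₀A)).
N = √[(1.990×10^-2)(0.25) / ((4π×10⁻⁷)×1.370×10^-3)] = √(2.890×10^6) ≈ 1699.9.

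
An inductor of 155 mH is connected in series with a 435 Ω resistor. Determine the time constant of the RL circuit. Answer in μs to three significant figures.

τ ≈ 356 μs

τ = L/R = (0.155 H)/(435 Ω) = 3.563×10^-4 s.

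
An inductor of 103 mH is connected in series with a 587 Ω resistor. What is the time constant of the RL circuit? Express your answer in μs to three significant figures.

τ ≈ 175 μs

τ = L/R = (0.103 H)/(587 Ω) = 1.7547×10^-4 s.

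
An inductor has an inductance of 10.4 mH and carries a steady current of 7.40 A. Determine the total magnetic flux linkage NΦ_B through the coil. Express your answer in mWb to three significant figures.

NΦ_B ≈ 77.0 mWb

From L = NΦ_B/I, the flux linkage is NΦ_B = LI.
NΦ_B = (1.040×10^-2 H)(7.40 A) = 7.696×10^-2 Wb.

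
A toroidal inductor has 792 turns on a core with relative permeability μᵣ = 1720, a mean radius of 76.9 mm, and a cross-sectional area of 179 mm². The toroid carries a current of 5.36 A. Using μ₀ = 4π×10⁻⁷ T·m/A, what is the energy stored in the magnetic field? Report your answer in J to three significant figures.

L = μ₀μᵣN²A/(2πR) = (4π×10⁻⁷)(1720)(792)²(1.790×10^-4)/(2π×7.690×10^-2) = 0.5023 H.
U = ½LI² = ½(0.5023)(5.36)² = 7.21498 J.

U ≈ 7.21 J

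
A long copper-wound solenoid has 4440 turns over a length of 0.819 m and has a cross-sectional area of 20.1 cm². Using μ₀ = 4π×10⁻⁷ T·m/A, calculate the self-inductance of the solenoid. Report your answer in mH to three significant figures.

L ≈ 60.8 mH

A = 20.1 cm² = 2.010×10^-3 m².
For a long solenoid, L = μ₀N²A/ℓ.
L = (4π×10⁻⁷)(4440)²(2.010×10^-3)/(0.819 m) = 6.080×10^-2 H.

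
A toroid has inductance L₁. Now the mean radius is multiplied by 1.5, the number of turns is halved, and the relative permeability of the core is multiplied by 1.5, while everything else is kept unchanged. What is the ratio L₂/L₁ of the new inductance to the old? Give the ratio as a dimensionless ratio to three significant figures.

For a toroid, L ∝ μᵣN²A/R.
L₂/L₁ = (1.5)^-1 × (0.5)^2 × (1.5) = 0.250.

L₂/L₁ = 0.250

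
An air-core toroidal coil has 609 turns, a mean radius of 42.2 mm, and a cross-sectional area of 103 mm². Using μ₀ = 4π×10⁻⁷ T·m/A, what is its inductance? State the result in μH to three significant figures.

L ≈ 181 μH

For a thin toroid, L = μ₀N²A/(2πR).
L = (4π×10⁻⁷)(609)²(1.030×10^-4) / (2π×4.220×10^-2 m) = 1.810×10^-4 H.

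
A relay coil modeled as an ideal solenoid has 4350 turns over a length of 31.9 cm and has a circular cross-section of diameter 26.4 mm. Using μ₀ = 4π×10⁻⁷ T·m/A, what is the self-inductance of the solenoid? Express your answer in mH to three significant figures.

A = π(d/2)² = π(1.320×10^-2 m)² = 5.474×10^-4 m².
For a long solenoid, L = μ₀N²A/ℓ.
L = (4π×10⁻⁷)(4350)²(5.474×10^-4)/(0.319 m) = 4.080×10^-2 H.

L ≈ 40.8 mH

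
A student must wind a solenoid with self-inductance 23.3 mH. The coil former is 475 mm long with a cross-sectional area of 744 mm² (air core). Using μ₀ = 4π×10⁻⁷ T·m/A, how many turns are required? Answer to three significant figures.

A = 744 mm² = 7.440×10^-4 m².
From L = μ₀N²A/ℓ, N = √(Lℓ / (μ₀A)).
N = √[(2.330×10^-2)(0.475) / ((4π×10⁻⁷)×7.440×10^-4)] = √(1.184×10^7) ≈ 3440.6.

N ≈ 3440 turns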